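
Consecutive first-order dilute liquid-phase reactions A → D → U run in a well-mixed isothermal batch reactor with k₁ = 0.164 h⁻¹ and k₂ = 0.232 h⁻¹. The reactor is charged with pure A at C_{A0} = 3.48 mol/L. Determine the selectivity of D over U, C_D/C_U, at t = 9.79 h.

Solving the coupled first-order balances gives C_D(t) = [k₁/(k₂−k₁)]·C_{A0}·(e^(−k₁t) − e^(−k₂t)).
e^(−k₁t) = e^(−0.164×9.79) = e^(−1.606) = 0.2008; e^(−k₂t) = e^(−2.271) = 0.1032.
C_D = 0.164×3.48/(0.232−0.164) × (0.2008−0.1032) = 8.393×0.09760 = 0.8191 mol/L.
C_A = C_{A0}e^(−k₁t) = 0.6987 mol/L, so C_U = C_{A0}−C_A−C_D = 1.962 mol/L; C_D/C_U = 0.417.

0.417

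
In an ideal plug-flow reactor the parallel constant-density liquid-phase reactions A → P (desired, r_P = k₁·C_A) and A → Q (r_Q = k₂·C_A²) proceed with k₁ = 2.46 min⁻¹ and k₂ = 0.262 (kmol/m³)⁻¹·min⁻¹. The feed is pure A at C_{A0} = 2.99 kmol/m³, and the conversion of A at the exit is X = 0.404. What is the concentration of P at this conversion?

0.964 kmol/m³

C_A = C_{A0}(1−X) = 1.782 kmol/m³.
Along a PFR/batch, dC_P/dC_A = −r_P/(r_P+r_Q) = −k₁/(k₁+k₂·C_A).
Integrating from C_{A0} to C_A: C_P = (2.46/0.262)·ln[(2.46+0.262·2.99)/(2.46+0.262·1.78)] = 9.389·ln(3.243/2.927) = 0.9640 kmol/m³.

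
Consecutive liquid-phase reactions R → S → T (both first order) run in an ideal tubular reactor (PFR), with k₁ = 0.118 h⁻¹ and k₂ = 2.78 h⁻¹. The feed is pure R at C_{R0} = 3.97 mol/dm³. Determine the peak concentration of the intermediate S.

For a first-order series the maximum intermediate yield is C_{S,max}/C_{R0} = (k₁/k₂)^[k₂/(k₂−k₁)].
= (0.118/2.78)^(2.78/(2.78−0.118)) = (0.04245)^(1.044) = 0.03690.
C_{S,max} = 0.03690×3.97 = 0.146 mol/dm³.

0.146 mol/dm³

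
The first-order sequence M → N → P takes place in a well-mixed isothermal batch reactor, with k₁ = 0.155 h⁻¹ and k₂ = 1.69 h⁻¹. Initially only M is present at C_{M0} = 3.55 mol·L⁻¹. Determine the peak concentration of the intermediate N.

For a first-order series the maximum intermediate yield is C_{N,max}/C_{M0} = (k₁/k₂)^[k₂/(k₂−k₁)].
= (0.155/1.69)^(1.69/(1.69−0.155)) = (0.09172)^(1.101) = 0.07206.
C_{N,max} = 0.07206×3.55 = 0.256 mol·L⁻¹.

0.256 mol·L⁻¹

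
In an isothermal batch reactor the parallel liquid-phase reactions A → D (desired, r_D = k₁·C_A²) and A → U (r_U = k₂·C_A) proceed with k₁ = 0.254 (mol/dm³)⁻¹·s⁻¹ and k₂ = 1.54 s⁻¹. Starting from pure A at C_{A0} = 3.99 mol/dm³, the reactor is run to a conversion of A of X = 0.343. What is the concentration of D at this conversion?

C_A = C_{A0}(1−X) = 2.621 mol/dm³.
Along a PFR/batch, dC_U/dC_A = −r_U/(r_D+r_U) = −k₂/(k₂+k₁·C_A).
Integrating from C_{A0} to C_A: C_U = (1.54/0.254)·ln[(1.54+0.254·3.99)/(1.54+0.254·2.62)] = 6.063·ln(2.553/2.206) = 0.8873 mol/dm³.
Then C_D = (C_{A0}−C_A) − C_U = 1.369 − 0.8873 = 0.4813 mol/dm³.

0.481 mol/dm³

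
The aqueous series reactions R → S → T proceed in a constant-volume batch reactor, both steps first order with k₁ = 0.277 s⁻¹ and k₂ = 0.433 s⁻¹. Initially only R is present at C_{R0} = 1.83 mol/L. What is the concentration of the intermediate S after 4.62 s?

For first-order series with pure R initially, C_S(t) = k₁C_{R0}/(k₂−k₁)·(e^(−k₁t) − e^(−k₂t)).
e^(−k₁t) = e^(−0.277×4.62) = e^(−1.280) = 0.2781; e^(−k₂t) = e^(−2.000) = 0.1353.
C_S = 0.277×1.83/(0.433−0.277) × (0.2781−0.1353) = 3.249×0.1428 = 0.4641 mol/L.

0.464 mol/L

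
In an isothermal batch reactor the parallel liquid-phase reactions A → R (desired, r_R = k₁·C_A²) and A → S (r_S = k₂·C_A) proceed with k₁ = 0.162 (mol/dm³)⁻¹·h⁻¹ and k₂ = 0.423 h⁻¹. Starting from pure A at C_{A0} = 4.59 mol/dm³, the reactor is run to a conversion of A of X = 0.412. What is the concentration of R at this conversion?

1.10 mol/dm³

C_A = C_{A0}(1−X) = 2.699 mol/dm³.
Along a PFR/batch, dC_S/dC_A = −r_S/(r_R+r_S) = −k₂/(k₂+k₁·C_A).
Integrating from C_{A0} to C_A: C_S = (0.423/0.162)·ln[(0.423+0.162·4.59)/(0.423+0.162·2.70)] = 2.611·ln(1.167/0.8602) = 0.7954 mol/dm³.
Then C_R = (C_{A0}−C_A) − C_S = 1.891 − 0.7954 = 1.096 mol/dm³.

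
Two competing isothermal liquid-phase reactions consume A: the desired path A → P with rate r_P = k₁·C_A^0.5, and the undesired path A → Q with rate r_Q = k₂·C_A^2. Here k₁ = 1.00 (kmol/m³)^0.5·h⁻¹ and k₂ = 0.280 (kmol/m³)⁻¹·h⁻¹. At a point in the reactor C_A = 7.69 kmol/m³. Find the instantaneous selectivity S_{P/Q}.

S_{P/Q} = r_P/r_Q = (k₁·C_A^0.5)/(k₂·C_A^2) = (k₁/k₂)·C_A^-1.5.
= (1.00×7.690^0.5) / (0.280×7.690^2) = 2.773/16.56 = 0.167.
The undesired path is higher order in A, so low C_A (CSTR or dilute feed) favours P.

0.167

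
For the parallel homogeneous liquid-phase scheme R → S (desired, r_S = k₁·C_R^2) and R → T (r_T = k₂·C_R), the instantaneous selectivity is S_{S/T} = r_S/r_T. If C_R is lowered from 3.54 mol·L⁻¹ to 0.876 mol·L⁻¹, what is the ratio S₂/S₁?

S_{S/T} = (k₁/k₂)·C_R, so S₂/S₁ = (C_{R,2}/C_{R,1}).
= 0.876/3.54 = 0.247.
Selectivity toward S falls as C_R falls — high-concentration operation is favoured.

0.247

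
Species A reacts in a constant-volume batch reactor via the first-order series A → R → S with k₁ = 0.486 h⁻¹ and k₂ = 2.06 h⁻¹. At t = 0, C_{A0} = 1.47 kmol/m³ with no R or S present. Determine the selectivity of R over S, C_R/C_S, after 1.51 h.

0.349

For first-order series with pure A initially, C_R(t) = k₁C_{A0}/(k₂−k₁)·(e^(−k₁t) − e^(−k₂t)).
e^(−k₁t) = e^(−0.486×1.51) = e^(−0.7339) = 0.4801; e^(−k₂t) = e^(−3.111) = 0.04457.
C_R = 0.486×1.47/(2.06−0.486) × (0.4801−0.04457) = 0.4539×0.4355 = 0.1977 kmol/m³.
C_A = C_{A0}e^(−k₁t) = 0.7057 kmol/m³, so C_S = C_{A0}−C_A−C_R = 0.5667 kmol/m³; C_R/C_S = 0.349.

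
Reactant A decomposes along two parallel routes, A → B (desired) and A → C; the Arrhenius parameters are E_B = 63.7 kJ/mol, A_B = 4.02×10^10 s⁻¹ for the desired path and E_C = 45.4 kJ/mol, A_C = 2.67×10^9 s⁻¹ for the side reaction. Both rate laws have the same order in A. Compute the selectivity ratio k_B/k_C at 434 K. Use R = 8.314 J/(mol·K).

With equal orders, S_{B/C} = k_B/k_C = (A_B/A_C)·exp[(E_C−E_B)/(RT)].
(E_C−E_B)/(RT) = (45.4−63.7)×10³/(8.314×434) = -18300/3608 = -5.072.
k_B/k_C = (4.02×10^10/2.67×10^9)·exp(-5.072) = 15.06 × 0.006272 = 0.0944.

0.0944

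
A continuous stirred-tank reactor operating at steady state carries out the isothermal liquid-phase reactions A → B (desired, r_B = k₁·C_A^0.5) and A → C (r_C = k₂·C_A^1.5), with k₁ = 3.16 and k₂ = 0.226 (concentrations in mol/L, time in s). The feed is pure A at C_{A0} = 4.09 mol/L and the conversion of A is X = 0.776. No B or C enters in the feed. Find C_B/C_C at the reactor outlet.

15.3

Exit C_A = C_{A0}(1−X) = 4.09×0.224 = 0.9162 mol/L.
A CSTR operates uniformly at the exit composition, giving r_B = 3.025 and r_C = 0.1982 (each k·C_A^n at C_A = 0.9162).
Overall selectivity = C_B/C_C = r_Bτ/(r_Cτ) = r_B/r_C = 15.3.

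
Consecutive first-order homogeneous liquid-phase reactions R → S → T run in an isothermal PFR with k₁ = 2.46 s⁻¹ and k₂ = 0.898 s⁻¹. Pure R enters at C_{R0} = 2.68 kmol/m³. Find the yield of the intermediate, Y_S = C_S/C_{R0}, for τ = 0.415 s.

0.518

For first-order series with pure R initially, C_S(τ) = k₁C_{R0}/(k₂−k₁)·(e^(−k₁τ) − e^(−k₂τ)).
e^(−k₁τ) = e^(−2.46×0.415) = e^(−1.021) = 0.3603; e^(−k₂τ) = e^(−0.3727) = 0.6889.
C_S = 2.46×2.68/(0.898−2.46) × (0.3603−0.6889) = (-4.221)×(-0.3286) = 1.387 kmol/m³.
Y_S = C_S/C_{R0} = 1.387/2.68 = 0.518.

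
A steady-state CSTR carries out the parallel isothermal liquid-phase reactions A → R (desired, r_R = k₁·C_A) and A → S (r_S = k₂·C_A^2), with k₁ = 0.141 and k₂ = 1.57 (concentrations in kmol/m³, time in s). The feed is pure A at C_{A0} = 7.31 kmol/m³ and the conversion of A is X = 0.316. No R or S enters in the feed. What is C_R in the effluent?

0.0408 kmol/m³

Exit C_A = C_{A0}(1−X) = 7.31×0.684 = 5.000 kmol/m³.
A CSTR operates uniformly at the exit composition, giving r_R = 0.7050 and r_S = 39.25 (each k·C_A^n at C_A = 5.000).
Fraction of consumed A going to R: r_R/(r_R+r_S) = 0.01764.
C_R = 0.01764·C_{A0}·X = 0.01764×7.31×0.316 = 0.0408 kmol/m³.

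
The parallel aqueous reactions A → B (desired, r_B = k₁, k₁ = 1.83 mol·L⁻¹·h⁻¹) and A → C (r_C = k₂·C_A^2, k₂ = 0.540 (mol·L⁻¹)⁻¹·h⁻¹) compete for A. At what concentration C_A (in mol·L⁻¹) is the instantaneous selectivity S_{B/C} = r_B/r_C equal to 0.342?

S_{B/C} = (k₁/k₂)·C_A^-2 ⇒ C_A = (S·k₂/k₁)^(-0.5).
= (0.342×0.540/1.83)^(-0.5) = (0.1009)^(-0.5) = 3.15 mol·L⁻¹.

3.15 mol·L⁻¹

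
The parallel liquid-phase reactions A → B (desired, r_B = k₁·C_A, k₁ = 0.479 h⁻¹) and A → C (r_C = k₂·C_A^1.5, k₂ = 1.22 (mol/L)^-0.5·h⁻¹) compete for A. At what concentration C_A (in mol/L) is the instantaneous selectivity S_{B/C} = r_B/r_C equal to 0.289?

S_{B/C} = (k₁/k₂)·C_A^-0.5 ⇒ C_A = (S·k₂/k₁)^(-2).
= (0.289×1.22/0.479)^(-2) = (0.7361)^(-2) = 1.85 mol/L.

1.85 mol/L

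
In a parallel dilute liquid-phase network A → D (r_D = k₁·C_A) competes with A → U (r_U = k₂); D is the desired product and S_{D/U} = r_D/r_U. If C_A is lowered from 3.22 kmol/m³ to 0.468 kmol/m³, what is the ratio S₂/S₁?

S_{D/U} = (k₁/k₂)·C_A, so S₂/S₁ = (C_{A,2}/C_{A,1}).
= 0.468/3.22 = 0.145.
Selectivity toward D falls as C_A falls — high-concentration operation is favoured.

0.145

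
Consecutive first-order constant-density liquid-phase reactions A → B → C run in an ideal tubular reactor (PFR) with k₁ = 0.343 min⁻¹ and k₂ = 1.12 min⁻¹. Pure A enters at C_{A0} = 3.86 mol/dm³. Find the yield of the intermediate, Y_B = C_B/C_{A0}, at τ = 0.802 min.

0.155

Solving the coupled first-order balances gives C_B(τ) = [k₁/(k₂−k₁)]·C_{A0}·(e^(−k₁τ) − e^(−k₂τ)).
e^(−k₁τ) = e^(−0.343×0.802) = e^(−0.2751) = 0.7595; e^(−k₂τ) = e^(−0.8982) = 0.4073.
C_B = 0.343×3.86/(1.12−0.343) × (0.7595−0.4073) = 1.704×0.3522 = 0.6002 mol/dm³.
Y_B = C_B/C_{A0} = 0.6002/3.86 = 0.155.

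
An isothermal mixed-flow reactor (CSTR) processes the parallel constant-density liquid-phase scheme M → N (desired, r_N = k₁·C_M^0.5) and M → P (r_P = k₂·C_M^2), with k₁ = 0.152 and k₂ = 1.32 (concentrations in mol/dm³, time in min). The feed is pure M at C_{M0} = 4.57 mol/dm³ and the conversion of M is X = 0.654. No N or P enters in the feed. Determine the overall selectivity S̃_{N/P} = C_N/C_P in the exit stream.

Exit C_M = C_{M0}(1−X) = 4.57×0.346 = 1.581 mol/dm³.
A CSTR operates uniformly at the exit composition, giving r_N = 0.1911 and r_P = 3.300 (each k·C_M^n at C_M = 1.581).
Overall selectivity = C_N/C_P = r_Nτ/(r_Pτ) = r_N/r_P = 0.0579.

0.0579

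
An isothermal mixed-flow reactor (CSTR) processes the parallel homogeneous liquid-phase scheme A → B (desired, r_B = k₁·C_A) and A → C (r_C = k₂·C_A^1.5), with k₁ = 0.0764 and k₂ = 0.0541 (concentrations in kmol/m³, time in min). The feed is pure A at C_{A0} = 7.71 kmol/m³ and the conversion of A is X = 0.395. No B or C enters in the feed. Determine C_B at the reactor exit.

Exit C_A = C_{A0}(1−X) = 7.71×0.605 = 4.665 kmol/m³.
Rates in a CSTR are evaluated at the outlet concentration: r_B = 0.0764×4.665 = 0.3564, r_C = 0.0541×4.665^1.5 = 0.5450.
Fraction of consumed A going to B: r_B/(r_B+r_C) = 0.3954.
C_B = 0.3954·C_{A0}·X = 0.3954×7.71×0.395 = 1.20 kmol/m³.

1.20 kmol/m³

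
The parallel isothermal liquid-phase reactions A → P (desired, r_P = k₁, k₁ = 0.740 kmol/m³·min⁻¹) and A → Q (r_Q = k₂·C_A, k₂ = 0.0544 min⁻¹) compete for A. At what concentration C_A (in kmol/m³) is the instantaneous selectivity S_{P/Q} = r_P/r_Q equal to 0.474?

S_{P/Q} = (k₁/k₂)·C_A⁻¹ ⇒ C_A = (S·k₂/k₁)^(-1).
= (0.474×0.0544/0.740)^(-1) = (0.03485)^(-1) = 28.7 kmol/m³.

28.7 kmol/m³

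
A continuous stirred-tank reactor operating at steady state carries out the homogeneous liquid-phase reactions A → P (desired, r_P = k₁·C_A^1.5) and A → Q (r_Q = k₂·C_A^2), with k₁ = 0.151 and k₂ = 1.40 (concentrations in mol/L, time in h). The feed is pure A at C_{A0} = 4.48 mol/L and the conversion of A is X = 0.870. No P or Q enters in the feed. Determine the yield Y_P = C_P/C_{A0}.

Exit C_A = C_{A0}(1−X) = 4.48×0.130 = 0.5824 mol/L.
Rates in a CSTR are evaluated at the outlet concentration: r_P = 0.151×0.5824^1.5 = 0.06711, r_Q = 1.40×0.5824^2 = 0.4749.
Fraction of consumed A going to P: r_P/(r_P+r_Q) = 0.1238.
C_P = 0.1238·C_{A0}·X = 0.1238×4.48×0.870 = 0.483 mol/L; Y_P = C_P/C_{A0} = 0.108.

0.108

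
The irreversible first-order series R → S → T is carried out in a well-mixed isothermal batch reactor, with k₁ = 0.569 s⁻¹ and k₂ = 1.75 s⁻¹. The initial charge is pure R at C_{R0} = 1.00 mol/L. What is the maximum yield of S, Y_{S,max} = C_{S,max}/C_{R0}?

Evaluating C_S at t_opt = ln(k₂/k₁)/(k₂−k₁) gives C_{S,max}/C_{R0} = (k₁/k₂)^[k₂/(k₂−k₁)].
= (0.569/1.75)^(1.75/(1.75−0.569)) = (0.3251)^(1.482) = 0.1892.

0.189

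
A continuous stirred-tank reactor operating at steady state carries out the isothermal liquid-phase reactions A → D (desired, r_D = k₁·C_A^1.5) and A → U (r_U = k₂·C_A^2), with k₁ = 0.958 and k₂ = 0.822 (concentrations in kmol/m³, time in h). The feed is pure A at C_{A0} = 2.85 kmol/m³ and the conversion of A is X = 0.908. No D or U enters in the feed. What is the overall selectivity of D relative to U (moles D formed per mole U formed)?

2.28

Exit C_A = C_{A0}(1−X) = 2.85×0.0920 = 0.2622 kmol/m³.
A CSTR operates uniformly at the exit composition, giving r_D = 0.1286 and r_U = 0.05651 (each k·C_A^n at C_A = 0.2622).
Overall selectivity = C_D/C_U = r_Dτ/(r_Uτ) = r_D/r_U = 2.28.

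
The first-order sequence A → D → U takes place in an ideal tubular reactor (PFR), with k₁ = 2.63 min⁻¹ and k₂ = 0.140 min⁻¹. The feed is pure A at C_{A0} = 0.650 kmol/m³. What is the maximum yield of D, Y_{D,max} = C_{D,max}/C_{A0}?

0.848

For a first-order series the maximum intermediate yield is C_{D,max}/C_{A0} = (k₁/k₂)^[k₂/(k₂−k₁)].
= (2.63/0.140)^(0.140/(0.140−2.63)) = (18.79)^(-0.05622) = 0.8480.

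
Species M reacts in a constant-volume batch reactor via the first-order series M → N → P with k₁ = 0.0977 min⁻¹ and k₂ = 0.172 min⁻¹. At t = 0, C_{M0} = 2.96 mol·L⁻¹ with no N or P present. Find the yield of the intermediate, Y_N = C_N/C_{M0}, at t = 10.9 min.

The intermediate concentration in a first-order A→B→C sequence is C_N = k₁C_{M0}(e^(−k₁t) − e^(−k₂t))/(k₂−k₁).
e^(−k₁t) = e^(−0.0977×10.9) = e^(−1.065) = 0.3448; e^(−k₂t) = e^(−1.875) = 0.1534.
C_N = 0.0977×2.96/(0.172−0.0977) × (0.3448−0.1534) = 3.892×0.1914 = 0.7448 mol·L⁻¹.
Y_N = C_N/C_{M0} = 0.7448/2.96 = 0.252.

0.252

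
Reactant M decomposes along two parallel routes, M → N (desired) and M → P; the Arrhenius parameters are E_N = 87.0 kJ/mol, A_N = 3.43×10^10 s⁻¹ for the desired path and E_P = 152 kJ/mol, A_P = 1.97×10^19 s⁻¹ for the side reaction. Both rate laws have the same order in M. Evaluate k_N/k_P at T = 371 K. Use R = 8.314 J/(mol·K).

2.47

With equal orders, S_{N/P} = k_N/k_P = (A_N/A_P)·exp[(E_P−E_N)/(RT)].
(E_P−E_N)/(RT) = (152−87.0)×10³/(8.314×371) = 65000/3084 = 21.07.
k_N/k_P = (3.43×10^10/1.97×10^19)·exp(21.07) = 1.741×10^-9 × 1.419×10^9 = 2.47.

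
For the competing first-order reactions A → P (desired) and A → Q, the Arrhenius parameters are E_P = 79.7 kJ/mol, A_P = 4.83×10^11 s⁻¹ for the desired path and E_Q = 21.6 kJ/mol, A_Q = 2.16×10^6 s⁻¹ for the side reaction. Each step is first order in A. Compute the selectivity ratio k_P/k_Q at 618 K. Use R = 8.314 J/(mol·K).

With equal orders, S_{P/Q} = k_P/k_Q = (A_P/A_Q)·exp[(E_Q−E_P)/(RT)].
(E_Q−E_P)/(RT) = (21.6−79.7)×10³/(8.314×618) = -58100/5138 = -11.31.
k_P/k_Q = (4.83×10^11/2.16×10^6)·exp(-11.31) = 2.236×10^5 × 1.228×10^-5 = 2.75.

2.75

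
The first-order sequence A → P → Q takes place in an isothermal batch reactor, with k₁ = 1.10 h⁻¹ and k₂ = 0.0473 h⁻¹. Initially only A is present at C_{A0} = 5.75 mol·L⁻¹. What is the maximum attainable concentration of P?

Evaluating C_P at t_opt = ln(k₂/k₁)/(k₂−k₁) gives C_{P,max}/C_{A0} = (k₁/k₂)^[k₂/(k₂−k₁)].
= (1.10/0.0473)^(0.0473/(0.0473−1.10)) = (23.26)^(-0.04493) = 0.8682.
C_{P,max} = 0.8682×5.75 = 4.99 mol·L⁻¹.

4.99 mol·L⁻¹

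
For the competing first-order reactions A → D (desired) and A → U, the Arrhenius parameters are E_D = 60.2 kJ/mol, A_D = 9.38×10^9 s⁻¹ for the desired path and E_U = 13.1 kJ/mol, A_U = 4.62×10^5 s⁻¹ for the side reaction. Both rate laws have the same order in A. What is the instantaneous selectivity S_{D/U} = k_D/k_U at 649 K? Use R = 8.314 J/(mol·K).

k_D/k_U = (A_D/A_U)·exp[−(E_D−E_U)/(RT)] = (A_D/A_U)·exp[(E_U−E_D)/(RT)].
(E_U−E_D)/(RT) = (13.1−60.2)×10³/(8.314×649) = -47100/5396 = -8.729.
k_D/k_U = (9.38×10^9/4.62×10^5)·exp(-8.729) = 20303 × 1.618×10^-4 = 3.29.
Since E_D > E_U, raising the temperature improves selectivity toward D.

3.29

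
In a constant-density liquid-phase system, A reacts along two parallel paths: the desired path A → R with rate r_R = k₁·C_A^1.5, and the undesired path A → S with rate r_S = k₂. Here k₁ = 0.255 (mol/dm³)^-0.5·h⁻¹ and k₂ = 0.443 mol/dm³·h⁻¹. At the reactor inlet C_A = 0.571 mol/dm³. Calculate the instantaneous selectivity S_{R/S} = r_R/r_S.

0.248

S_{R/S} = r_R/r_S = (k₁·C_A^1.5)/(k₂) = (k₁/k₂)·C_A^1.5.
= (0.255×0.5710^1.5) / (0.443) = 0.1100/0.4430 = 0.248.
Since the desired path is higher order in A, keeping C_A high (PFR or concentrated feed) favours R.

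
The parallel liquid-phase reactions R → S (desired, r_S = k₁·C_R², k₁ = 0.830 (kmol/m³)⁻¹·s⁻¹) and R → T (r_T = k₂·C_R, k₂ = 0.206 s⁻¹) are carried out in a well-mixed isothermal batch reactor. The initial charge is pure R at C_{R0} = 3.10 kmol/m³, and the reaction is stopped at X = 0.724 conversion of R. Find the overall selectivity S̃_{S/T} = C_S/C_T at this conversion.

7.15

C_R = C_{R0}(1−X) = 0.8556 kmol/m³.
Along a PFR/batch, dC_T/dC_R = −r_T/(r_S+r_T) = −k₂/(k₂+k₁·C_R).
Integrating from C_{R0} to C_R: C_T = (0.206/0.830)·ln[(0.206+0.830·3.10)/(0.206+0.830·0.856)] = 0.2482·ln(2.779/0.9161) = 0.2754 kmol/m³.
Then C_S = (C_{R0}−C_R) − C_T = 2.244 − 0.2754 = 1.969 kmol/m³.
S̃_{S/T} = C_S/C_T = 1.969/0.2754 = 7.15.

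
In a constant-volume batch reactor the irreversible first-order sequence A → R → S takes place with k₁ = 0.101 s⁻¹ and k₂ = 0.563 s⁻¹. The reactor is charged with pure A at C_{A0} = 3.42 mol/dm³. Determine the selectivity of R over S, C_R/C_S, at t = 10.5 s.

Solving the coupled first-order balances gives C_R(t) = [k₁/(k₂−k₁)]·C_{A0}·(e^(−k₁t) − e^(−k₂t)).
e^(−k₁t) = e^(−0.101×10.5) = e^(−1.060) = 0.3463; e^(−k₂t) = e^(−5.911) = 0.002708.
C_R = 0.101×3.42/(0.563−0.101) × (0.3463−0.002708) = 0.7477×0.3436 = 0.2569 mol/dm³.
C_A = C_{A0}e^(−k₁t) = 1.184 mol/dm³, so C_S = C_{A0}−C_A−C_R = 1.979 mol/dm³; C_R/C_S = 0.130.

0.130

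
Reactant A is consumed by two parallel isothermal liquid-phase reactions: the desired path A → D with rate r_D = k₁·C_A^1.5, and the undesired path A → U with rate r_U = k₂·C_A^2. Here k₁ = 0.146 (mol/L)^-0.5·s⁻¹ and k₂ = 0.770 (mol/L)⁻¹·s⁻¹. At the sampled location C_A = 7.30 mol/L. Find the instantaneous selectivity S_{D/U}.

0.0702

S_{D/U} = r_D/r_U = (k₁·C_A^1.5)/(k₂·C_A^2) = (k₁/k₂)·C_A^-0.5.
= (0.146×7.300^1.5) / (0.770×7.300^2) = 2.880/41.03 = 0.0702.
The undesired path is higher order in A, so low C_A (CSTR or dilute feed) favours D.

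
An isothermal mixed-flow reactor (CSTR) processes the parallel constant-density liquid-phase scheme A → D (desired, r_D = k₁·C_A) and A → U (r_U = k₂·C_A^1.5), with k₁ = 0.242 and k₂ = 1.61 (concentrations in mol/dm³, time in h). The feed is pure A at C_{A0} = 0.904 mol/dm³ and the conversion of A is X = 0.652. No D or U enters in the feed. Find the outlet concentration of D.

Exit C_A = C_{A0}(1−X) = 0.904×0.348 = 0.3146 mol/dm³.
In a CSTR the entire volume is at exit conditions, so r_D = 0.242×0.3146 = 0.07613 and r_U = 1.61×0.3146^1.5 = 0.2841.
Fraction of consumed A going to D: r_D/(r_D+r_U) = 0.2113.
C_D = 0.2113·C_{A0}·X = 0.2113×0.904×0.652 = 0.125 mol/dm³.

0.125 mol/dm³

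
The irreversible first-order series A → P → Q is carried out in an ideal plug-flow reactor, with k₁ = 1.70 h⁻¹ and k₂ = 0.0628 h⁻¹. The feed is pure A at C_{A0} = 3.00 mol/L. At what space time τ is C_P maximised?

2.01 h

Setting dC_P/dτ = 0 gives τ_opt = ln(k₂/k₁)/(k₂−k₁).
= ln(0.0628/1.70)/(0.0628−1.70) = ln(0.03694)/-1.637 = -3.298/-1.637 = 2.01 h.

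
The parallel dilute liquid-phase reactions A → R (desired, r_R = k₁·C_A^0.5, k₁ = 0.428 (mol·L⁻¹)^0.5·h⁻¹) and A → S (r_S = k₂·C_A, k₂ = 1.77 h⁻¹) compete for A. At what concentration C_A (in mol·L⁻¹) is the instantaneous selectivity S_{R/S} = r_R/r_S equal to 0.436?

S_{R/S} = (k₁/k₂)·C_A^-0.5 ⇒ C_A = (S·k₂/k₁)^(-2).
= (0.436×1.77/0.428)^(-2) = (1.803)^(-2) = 0.308 mol·L⁻¹.

0.308 mol·L⁻¹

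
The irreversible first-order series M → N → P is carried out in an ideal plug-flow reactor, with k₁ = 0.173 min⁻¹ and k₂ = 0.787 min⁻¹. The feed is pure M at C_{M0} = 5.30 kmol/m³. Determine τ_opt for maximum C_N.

2.47 min

Setting dC_N/dτ = 0 gives τ_opt = ln(k₂/k₁)/(k₂−k₁).
= ln(0.787/0.173)/(0.787−0.173) = ln(4.549)/0.6140 = 1.515/0.6140 = 2.47 min.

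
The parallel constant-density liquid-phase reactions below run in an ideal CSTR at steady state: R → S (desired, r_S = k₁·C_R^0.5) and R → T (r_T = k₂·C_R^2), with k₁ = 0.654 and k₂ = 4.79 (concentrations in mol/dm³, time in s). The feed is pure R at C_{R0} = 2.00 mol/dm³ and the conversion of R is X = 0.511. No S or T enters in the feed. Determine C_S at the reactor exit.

Exit C_R = C_{R0}(1−X) = 2.00×0.489 = 0.9780 mol/dm³.
A CSTR operates uniformly at the exit composition, giving r_S = 0.6468 and r_T = 4.582 (each k·C_R^n at C_R = 0.9780).
Fraction of consumed R going to S: r_S/(r_S+r_T) = 0.1237.
C_S = 0.1237·C_{R0}·X = 0.1237×2.00×0.511 = 0.126 mol/dm³.

0.126 mol/dm³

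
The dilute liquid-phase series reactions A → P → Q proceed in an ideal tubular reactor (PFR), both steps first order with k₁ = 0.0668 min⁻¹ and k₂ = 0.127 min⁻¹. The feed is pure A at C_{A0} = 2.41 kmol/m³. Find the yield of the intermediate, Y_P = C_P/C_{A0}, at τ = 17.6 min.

0.224

Solving the coupled first-order balances gives C_P(τ) = [k₁/(k₂−k₁)]·C_{A0}·(e^(−k₁τ) − e^(−k₂τ)).
e^(−k₁τ) = e^(−0.0668×17.6) = e^(−1.176) = 0.3086; e^(−k₂τ) = e^(−2.235) = 0.1070.
C_P = 0.0668×2.41/(0.127−0.0668) × (0.3086−0.1070) = 2.674×0.2016 = 0.5392 kmol/m³.
Y_P = C_P/C_{A0} = 0.5392/2.41 = 0.224.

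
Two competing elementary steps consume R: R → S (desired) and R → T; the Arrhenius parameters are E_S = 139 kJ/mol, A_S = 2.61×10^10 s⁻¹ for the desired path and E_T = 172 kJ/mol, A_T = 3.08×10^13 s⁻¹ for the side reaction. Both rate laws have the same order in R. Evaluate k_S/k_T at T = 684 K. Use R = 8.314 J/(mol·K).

0.281

Since both paths have the same order in R, the concentration cancels and S_{S/T} = k_S/k_T = (A_S/A_T)·exp[(E_T−E_S)/(RT)].
(E_T−E_S)/(RT) = (172−139)×10³/(8.314×684) = 33000/5687 = 5.803.
k_S/k_T = (2.61×10^10/3.08×10^13)·exp(5.803) = 8.474×10^-4 × 331.3 = 0.281.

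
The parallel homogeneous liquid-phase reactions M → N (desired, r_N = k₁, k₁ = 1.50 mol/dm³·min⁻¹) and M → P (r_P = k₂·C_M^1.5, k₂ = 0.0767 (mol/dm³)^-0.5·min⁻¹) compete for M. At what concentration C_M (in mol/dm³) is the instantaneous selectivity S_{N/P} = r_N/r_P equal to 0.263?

17.7 mol/dm³

S_{N/P} = (k₁/k₂)·C_M^-1.5 ⇒ C_M = (S·k₂/k₁)^(1/(-1.5)).
= (0.263×0.0767/1.50)^(-0.6667) = (0.01345)^(-0.6667) = 17.7 mol/dm³.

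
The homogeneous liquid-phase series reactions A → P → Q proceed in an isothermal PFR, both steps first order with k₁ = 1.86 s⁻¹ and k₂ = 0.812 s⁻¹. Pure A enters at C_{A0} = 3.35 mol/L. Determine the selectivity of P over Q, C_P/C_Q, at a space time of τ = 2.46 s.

Solving the coupled first-order balances gives C_P(τ) = [k₁/(k₂−k₁)]·C_{A0}·(e^(−k₁τ) − e^(−k₂τ)).
e^(−k₁τ) = e^(−1.86×2.46) = e^(−4.576) = 0.01030; e^(−k₂τ) = e^(−1.998) = 0.1357.
C_P = 1.86×3.35/(0.812−1.86) × (0.01030−0.1357) = (-5.946)×(-0.1254) = 0.7454 mol/L.
C_A = C_{A0}e^(−k₁τ) = 0.03451 mol/L, so C_Q = C_{A0}−C_A−C_P = 2.570 mol/L; C_P/C_Q = 0.290.

0.290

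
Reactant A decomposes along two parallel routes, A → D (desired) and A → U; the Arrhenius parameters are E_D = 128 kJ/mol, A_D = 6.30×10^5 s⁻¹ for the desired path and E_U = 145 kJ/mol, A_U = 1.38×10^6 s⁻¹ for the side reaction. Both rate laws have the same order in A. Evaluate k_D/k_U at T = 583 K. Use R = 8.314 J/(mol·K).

Since both paths have the same order in A, the concentration cancels and S_{D/U} = k_D/k_U = (A_D/A_U)·exp[(E_U−E_D)/(RT)].
(E_U−E_D)/(RT) = (145−128)×10³/(8.314×583) = 17000/4847 = 3.507.
k_D/k_U = (6.30×10^5/1.38×10^6)·exp(3.507) = 0.4565 × 33.36 = 15.2.

15.2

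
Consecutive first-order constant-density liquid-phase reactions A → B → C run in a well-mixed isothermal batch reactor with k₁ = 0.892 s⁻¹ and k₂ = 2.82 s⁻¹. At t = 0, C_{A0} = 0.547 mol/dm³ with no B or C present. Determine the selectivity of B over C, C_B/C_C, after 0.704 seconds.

For first-order series with pure A initially, C_B(t) = k₁C_{A0}/(k₂−k₁)·(e^(−k₁t) − e^(−k₂t)).
e^(−k₁t) = e^(−0.892×0.704) = e^(−0.6280) = 0.5337; e^(−k₂t) = e^(−1.985) = 0.1373.
C_B = 0.892×0.547/(2.82−0.892) × (0.5337−0.1373) = 0.2531×0.3963 = 0.1003 mol/dm³.
C_A = C_{A0}e^(−k₁t) = 0.2919 mol/dm³, so C_C = C_{A0}−C_A−C_B = 0.1548 mol/dm³; C_B/C_C = 0.648.

0.648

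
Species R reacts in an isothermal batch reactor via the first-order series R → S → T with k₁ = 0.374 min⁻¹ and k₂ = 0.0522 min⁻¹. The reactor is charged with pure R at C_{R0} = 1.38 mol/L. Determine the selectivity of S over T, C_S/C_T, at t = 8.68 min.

The intermediate concentration in a first-order A→B→C sequence is C_S = k₁C_{R0}(e^(−k₁t) − e^(−k₂t))/(k₂−k₁).
e^(−k₁t) = e^(−0.374×8.68) = e^(−3.246) = 0.03892; e^(−k₂t) = e^(−0.4531) = 0.6357.
C_S = 0.374×1.38/(0.0522−0.374) × (0.03892−0.6357) = (-1.604)×(-0.5967) = 0.9571 mol/L.
C_R = C_{R0}e^(−k₁t) = 0.05371 mol/L, so C_T = C_{R0}−C_R−C_S = 0.3692 mol/L; C_S/C_T = 2.59.

2.59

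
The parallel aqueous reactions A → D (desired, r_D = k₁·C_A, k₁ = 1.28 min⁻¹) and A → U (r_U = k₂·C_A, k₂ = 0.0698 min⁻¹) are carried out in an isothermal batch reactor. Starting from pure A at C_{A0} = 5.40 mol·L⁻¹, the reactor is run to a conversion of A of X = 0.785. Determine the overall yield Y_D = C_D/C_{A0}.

0.744

C_A = C_{A0}(1−X) = 1.161 mol·L⁻¹.
Both paths are first order in A, so the instantaneous fraction to D is constant: dC_D/d(−C_A) = k₁/(k₁+k₂) = 0.9483.
C_D = 0.9483·(C_{A0}−C_A) = 0.9483×4.239 = 4.02 mol·L⁻¹.
Y_D = C_D/C_{A0} = 4.020/5.40 = 0.744.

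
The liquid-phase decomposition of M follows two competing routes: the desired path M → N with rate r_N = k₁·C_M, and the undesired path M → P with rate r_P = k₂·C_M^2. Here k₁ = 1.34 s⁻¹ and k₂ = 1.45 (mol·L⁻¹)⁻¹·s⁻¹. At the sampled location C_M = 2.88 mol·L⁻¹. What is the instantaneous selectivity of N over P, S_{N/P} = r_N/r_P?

0.321

S_{N/P} = r_N/r_P = (k₁·C_M)/(k₂·C_M^2) = (k₁/k₂)·C_M⁻¹.
= (1.34×2.880) / (1.45×2.880^2) = 3.859/12.03 = 0.321.
The undesired path is higher order in M, so low C_M (CSTR or dilute feed) favours N.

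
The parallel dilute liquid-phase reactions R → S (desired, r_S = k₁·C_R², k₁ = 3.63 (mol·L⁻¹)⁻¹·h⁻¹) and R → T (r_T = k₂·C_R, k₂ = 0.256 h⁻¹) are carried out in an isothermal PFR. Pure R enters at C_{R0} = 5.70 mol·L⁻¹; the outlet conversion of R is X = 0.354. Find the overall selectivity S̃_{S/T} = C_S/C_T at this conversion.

65.5

C_R = C_{R0}(1−X) = 3.682 mol·L⁻¹.
Along a PFR/batch, dC_T/dC_R = −r_T/(r_S+r_T) = −k₂/(k₂+k₁·C_R).
Integrating from C_{R0} to C_R: C_T = (0.256/3.63)·ln[(0.256+3.63·5.70)/(0.256+3.63·3.68)] = 0.07052·ln(20.95/13.62) = 0.03034 mol·L⁻¹.
Then C_S = (C_{R0}−C_R) − C_T = 2.018 − 0.03034 = 1.987 mol·L⁻¹.
S̃_{S/T} = C_S/C_T = 1.987/0.03034 = 65.5.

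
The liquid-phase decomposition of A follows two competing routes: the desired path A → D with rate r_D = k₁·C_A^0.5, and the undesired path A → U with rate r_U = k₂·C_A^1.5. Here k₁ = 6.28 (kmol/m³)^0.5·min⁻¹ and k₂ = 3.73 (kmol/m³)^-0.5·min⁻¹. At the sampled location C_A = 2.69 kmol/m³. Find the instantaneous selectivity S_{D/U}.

S_{D/U} = r_D/r_U = (k₁·C_A^0.5)/(k₂·C_A^1.5) = (k₁/k₂)·C_A⁻¹.
= (6.28×2.690^0.5) / (3.73×2.690^1.5) = 10.30/16.46 = 0.626.
The undesired path is higher order in A, so low C_A (CSTR or dilute feed) favours D.

0.626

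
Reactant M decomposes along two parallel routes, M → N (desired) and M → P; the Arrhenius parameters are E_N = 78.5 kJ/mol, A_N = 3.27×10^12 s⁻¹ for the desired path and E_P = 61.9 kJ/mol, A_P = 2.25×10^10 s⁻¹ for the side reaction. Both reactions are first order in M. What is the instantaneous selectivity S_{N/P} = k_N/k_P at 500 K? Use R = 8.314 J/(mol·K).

2.68

With equal orders, S_{N/P} = k_N/k_P = (A_N/A_P)·exp[(E_P−E_N)/(RT)].
(E_P−E_N)/(RT) = (61.9−78.5)×10³/(8.314×500) = -16600/4157 = -3.993.
k_N/k_P = (3.27×10^12/2.25×10^10)·exp(-3.993) = 145.3 × 0.01844 = 2.68.
Since E_N > E_P, raising the temperature improves selectivity toward N.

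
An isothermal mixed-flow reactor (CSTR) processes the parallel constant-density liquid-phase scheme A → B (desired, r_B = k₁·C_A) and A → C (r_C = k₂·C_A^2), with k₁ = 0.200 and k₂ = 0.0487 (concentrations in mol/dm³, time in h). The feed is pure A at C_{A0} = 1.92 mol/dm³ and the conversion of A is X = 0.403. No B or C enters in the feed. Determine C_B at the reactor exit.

0.605 mol/dm³

Exit C_A = C_{A0}(1−X) = 1.92×0.597 = 1.146 mol/dm³.
A CSTR operates uniformly at the exit composition, giving r_B = 0.2292 and r_C = 0.06399 (each k·C_A^n at C_A = 1.146).
Fraction of consumed A going to B: r_B/(r_B+r_C) = 0.7818.
C_B = 0.7818·C_{A0}·X = 0.7818×1.92×0.403 = 0.605 mol/dm³.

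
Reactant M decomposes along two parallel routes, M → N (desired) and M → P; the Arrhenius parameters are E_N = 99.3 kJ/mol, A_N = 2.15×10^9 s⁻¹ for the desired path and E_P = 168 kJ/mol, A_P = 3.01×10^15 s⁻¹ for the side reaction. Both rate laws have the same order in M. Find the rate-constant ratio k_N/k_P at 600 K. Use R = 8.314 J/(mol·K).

0.684

Since both paths have the same order in M, the concentration cancels and S_{N/P} = k_N/k_P = (A_N/A_P)·exp[(E_P−E_N)/(RT)].
(E_P−E_N)/(RT) = (168−99.3)×10³/(8.314×600) = 68700/4988 = 13.77.
k_N/k_P = (2.15×10^9/3.01×10^15)·exp(13.77) = 7.143×10^-7 × 9.574×10^5 = 0.684.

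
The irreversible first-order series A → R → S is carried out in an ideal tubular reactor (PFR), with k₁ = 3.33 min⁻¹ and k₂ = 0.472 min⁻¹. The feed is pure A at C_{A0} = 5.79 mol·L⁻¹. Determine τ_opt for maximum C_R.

The intermediate peaks when r₁ = r₂, i.e. k₁e^(−k₁τ) = k₂e^(−k₂τ), giving τ_opt = ln(k₂/k₁)/(k₂−k₁).
= ln(0.472/3.33)/(0.472−3.33) = ln(0.1417)/-2.858 = -1.954/-2.858 = 0.684 min.

0.684 min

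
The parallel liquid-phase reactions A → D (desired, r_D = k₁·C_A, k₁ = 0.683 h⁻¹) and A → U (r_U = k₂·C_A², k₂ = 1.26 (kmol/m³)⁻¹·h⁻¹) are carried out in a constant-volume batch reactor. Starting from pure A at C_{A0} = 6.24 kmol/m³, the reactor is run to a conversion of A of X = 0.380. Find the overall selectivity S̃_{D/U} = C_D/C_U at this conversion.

C_A = C_{A0}(1−X) = 3.869 kmol/m³.
Along a PFR/batch, dC_D/dC_A = −r_D/(r_D+r_U) = −k₁/(k₁+k₂·C_A).
Integrating from C_{A0} to C_A: C_D = (0.683/1.26)·ln[(0.683+1.26·6.24)/(0.683+1.26·3.87)] = 0.5421·ln(8.545/5.558) = 0.2332 kmol/m³.
C_U = (C_{A0}−C_A)−C_D = 2.138 kmol/m³; S̃_{D/U} = 0.2332/2.138 = 0.109.

0.109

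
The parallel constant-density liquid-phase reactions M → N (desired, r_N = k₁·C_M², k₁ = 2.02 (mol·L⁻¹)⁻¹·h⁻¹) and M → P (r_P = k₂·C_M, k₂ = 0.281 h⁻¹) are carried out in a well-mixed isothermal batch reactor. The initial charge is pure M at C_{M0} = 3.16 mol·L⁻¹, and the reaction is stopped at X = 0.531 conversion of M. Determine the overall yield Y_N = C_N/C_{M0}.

C_M = C_{M0}(1−X) = 1.482 mol·L⁻¹.
Along a PFR/batch, dC_P/dC_M = −r_P/(r_N+r_P) = −k₂/(k₂+k₁·C_M).
Integrating from C_{M0} to C_M: C_P = (0.281/2.02)·ln[(0.281+2.02·3.16)/(0.281+2.02·1.48)] = 0.1391·ln(6.664/3.275) = 0.09884 mol·L⁻¹.
Then C_N = (C_{M0}−C_M) − C_P = 1.678 − 0.09884 = 1.579 mol·L⁻¹.
Y_N = C_N/C_{M0} = 1.579/3.16 = 0.500.

0.500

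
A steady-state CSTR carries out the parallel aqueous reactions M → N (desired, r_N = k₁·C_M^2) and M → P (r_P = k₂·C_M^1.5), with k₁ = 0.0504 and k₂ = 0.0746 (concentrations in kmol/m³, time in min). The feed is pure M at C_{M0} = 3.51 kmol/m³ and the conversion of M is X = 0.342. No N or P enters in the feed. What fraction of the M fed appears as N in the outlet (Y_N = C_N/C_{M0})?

Exit C_M = C_{M0}(1−X) = 3.51×0.658 = 2.310 kmol/m³.
In a CSTR the entire volume is at exit conditions, so r_N = 0.0504×2.310^2 = 0.2688 and r_P = 0.0746×2.310^1.5 = 0.2618.
Fraction of consumed M going to N: r_N/(r_N+r_P) = 0.5066.
C_N = 0.5066·C_{M0}·X = 0.5066×3.51×0.342 = 0.608 kmol/m³; Y_N = C_N/C_{M0} = 0.173.

0.173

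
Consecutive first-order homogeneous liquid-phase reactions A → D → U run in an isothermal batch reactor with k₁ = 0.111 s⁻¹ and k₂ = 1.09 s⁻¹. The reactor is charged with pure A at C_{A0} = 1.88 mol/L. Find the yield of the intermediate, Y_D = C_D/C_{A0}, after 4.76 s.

Solving the coupled first-order balances gives C_D(t) = [k₁/(k₂−k₁)]·C_{A0}·(e^(−k₁t) − e^(−k₂t)).
e^(−k₁t) = e^(−0.111×4.76) = e^(−0.5284) = 0.5896; e^(−k₂t) = e^(−5.188) = 0.005581.
C_D = 0.111×1.88/(1.09−0.111) × (0.5896−0.005581) = 0.2132×0.5840 = 0.1245 mol/L.
Y_D = C_D/C_{A0} = 0.1245/1.88 = 0.0662.

0.0662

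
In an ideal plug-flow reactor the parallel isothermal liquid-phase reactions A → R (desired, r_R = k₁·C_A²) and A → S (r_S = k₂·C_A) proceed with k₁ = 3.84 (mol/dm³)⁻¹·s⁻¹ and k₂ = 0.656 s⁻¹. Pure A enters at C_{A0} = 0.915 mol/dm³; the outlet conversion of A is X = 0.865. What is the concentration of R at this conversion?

0.568 mol/dm³

C_A = C_{A0}(1−X) = 0.1235 mol/dm³.
Along a PFR/batch, dC_S/dC_A = −r_S/(r_R+r_S) = −k₂/(k₂+k₁·C_A).
Integrating from C_{A0} to C_A: C_S = (0.656/3.84)·ln[(0.656+3.84·0.915)/(0.656+3.84·0.124)] = 0.1708·ln(4.170/1.130) = 0.2230 mol/dm³.
Then C_R = (C_{A0}−C_A) − C_S = 0.7915 − 0.2230 = 0.5685 mol/dm³.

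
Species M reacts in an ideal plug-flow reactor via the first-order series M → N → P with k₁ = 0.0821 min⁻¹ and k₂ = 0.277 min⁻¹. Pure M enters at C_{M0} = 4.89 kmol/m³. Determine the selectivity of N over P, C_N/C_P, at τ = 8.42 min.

0.517

The intermediate concentration in a first-order A→B→C sequence is C_N = k₁C_{M0}(e^(−k₁τ) − e^(−k₂τ))/(k₂−k₁).
e^(−k₁τ) = e^(−0.0821×8.42) = e^(−0.6913) = 0.5009; e^(−k₂τ) = e^(−2.332) = 0.09707.
C_N = 0.0821×4.89/(0.277−0.0821) × (0.5009−0.09707) = 2.060×0.4039 = 0.8319 kmol/m³.
C_M = C_{M0}e^(−k₁τ) = 2.450 kmol/m³, so C_P = C_{M0}−C_M−C_N = 1.609 kmol/m³; C_N/C_P = 0.517.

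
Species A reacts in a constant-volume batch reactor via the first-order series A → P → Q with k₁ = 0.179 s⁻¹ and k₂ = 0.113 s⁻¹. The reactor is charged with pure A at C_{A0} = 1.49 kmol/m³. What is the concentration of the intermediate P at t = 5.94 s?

The intermediate concentration in a first-order A→B→C sequence is C_P = k₁C_{A0}(e^(−k₁t) − e^(−k₂t))/(k₂−k₁).
e^(−k₁t) = e^(−0.179×5.94) = e^(−1.063) = 0.3453; e^(−k₂t) = e^(−0.6712) = 0.5111.
C_P = 0.179×1.49/(0.113−0.179) × (0.3453−0.5111) = (-4.041)×(-0.1658) = 0.6698 kmol/m³.

0.670 kmol/m³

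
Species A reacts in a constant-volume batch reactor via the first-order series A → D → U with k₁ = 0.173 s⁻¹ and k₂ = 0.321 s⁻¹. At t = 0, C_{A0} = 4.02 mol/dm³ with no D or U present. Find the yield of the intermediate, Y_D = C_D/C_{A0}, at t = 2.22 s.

0.223

The intermediate concentration in a first-order A→B→C sequence is C_D = k₁C_{A0}(e^(−k₁t) − e^(−k₂t))/(k₂−k₁).
e^(−k₁t) = e^(−0.173×2.22) = e^(−0.3841) = 0.6811; e^(−k₂t) = e^(−0.7126) = 0.4904.
C_D = 0.173×4.02/(0.321−0.173) × (0.6811−0.4904) = 4.699×0.1907 = 0.8963 mol/dm³.
Y_D = C_D/C_{A0} = 0.8963/4.02 = 0.223.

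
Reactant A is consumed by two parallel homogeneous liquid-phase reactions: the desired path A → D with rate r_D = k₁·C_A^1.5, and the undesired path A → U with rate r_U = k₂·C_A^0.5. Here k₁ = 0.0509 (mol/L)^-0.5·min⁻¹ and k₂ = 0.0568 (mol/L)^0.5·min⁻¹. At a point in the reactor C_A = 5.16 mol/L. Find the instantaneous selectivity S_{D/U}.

4.62

S_{D/U} = r_D/r_U = (k₁·C_A^1.5)/(k₂·C_A^0.5) = (k₁/k₂)·C_A.
= (0.0509×5.160^1.5) / (0.0568×5.160^0.5) = 0.5966/0.1290 = 4.62.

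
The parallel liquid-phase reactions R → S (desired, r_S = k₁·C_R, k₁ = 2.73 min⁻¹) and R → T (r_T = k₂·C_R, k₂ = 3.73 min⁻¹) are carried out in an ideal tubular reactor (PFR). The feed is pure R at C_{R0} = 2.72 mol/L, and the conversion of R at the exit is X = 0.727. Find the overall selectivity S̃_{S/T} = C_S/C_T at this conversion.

C_R = C_{R0}(1−X) = 0.7426 mol/L.
Both paths are first order in R, so the instantaneous fraction to S is constant: dC_S/d(−C_R) = k₁/(k₁+k₂) = 0.4226.
C_S = 0.4226·(C_{R0}−C_R) = 0.4226×1.977 = 0.836 mol/L.
C_T = (C_{R0}−C_R)−C_S = 1.142 mol/L; S̃_{S/T} = 0.8357/1.142 = 0.732.

0.732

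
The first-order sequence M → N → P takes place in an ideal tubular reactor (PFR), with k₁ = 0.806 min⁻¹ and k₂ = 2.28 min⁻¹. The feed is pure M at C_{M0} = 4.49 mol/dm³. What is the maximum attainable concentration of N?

For a first-order series the maximum intermediate yield is C_{N,max}/C_{M0} = (k₁/k₂)^[k₂/(k₂−k₁)].
= (0.806/2.28)^(2.28/(2.28−0.806)) = (0.3535)^(1.547) = 0.2002.
C_{N,max} = 0.2002×4.49 = 0.899 mol/dm³.

0.899 mol/dm³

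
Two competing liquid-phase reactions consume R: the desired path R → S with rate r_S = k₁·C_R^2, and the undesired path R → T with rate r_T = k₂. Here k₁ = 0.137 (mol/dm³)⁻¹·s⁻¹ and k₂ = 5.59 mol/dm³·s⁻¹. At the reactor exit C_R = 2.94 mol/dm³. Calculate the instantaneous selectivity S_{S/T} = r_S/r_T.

0.212

S_{S/T} = r_S/r_T = (k₁·C_R^2)/(k₂) = (k₁/k₂)·C_R^2.
= (0.137×2.940^2) / (5.59) = 1.184/5.590 = 0.212.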